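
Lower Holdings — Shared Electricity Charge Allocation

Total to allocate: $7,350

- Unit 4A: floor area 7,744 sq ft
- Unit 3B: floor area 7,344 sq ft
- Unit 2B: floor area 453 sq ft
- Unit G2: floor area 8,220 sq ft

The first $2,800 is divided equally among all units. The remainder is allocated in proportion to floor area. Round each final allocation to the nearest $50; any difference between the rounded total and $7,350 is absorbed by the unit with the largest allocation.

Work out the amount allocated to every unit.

Equal tier: $2,800 ÷ 4 = $700 apiece.
Remainder $4,550 by floor area (total 23,761): Unit 4A 1,482.90 → $1,500; Unit 3B 1,406.30 → $1,400; Unit 2B 86.75 → $100; Unit G2 1,574.05 → $1,550.
Totals: Unit 4A $700 + $1,500 = $2,200; Unit 3B $700 + $1,400 = $2,100; Unit 2B $700 + $100 = $800; Unit G2 $700 + $1,550 = $2,250.

Unit 4A: $2,200 | Unit 3B: $2,100 | Unit 2B: $800 | Unit G2: $2,250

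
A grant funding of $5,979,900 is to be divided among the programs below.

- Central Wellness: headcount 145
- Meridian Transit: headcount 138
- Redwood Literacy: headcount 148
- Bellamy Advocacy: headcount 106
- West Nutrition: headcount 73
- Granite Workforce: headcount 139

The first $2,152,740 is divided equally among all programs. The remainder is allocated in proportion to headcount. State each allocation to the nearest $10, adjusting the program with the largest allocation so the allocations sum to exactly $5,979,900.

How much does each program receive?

$2,152,740 shared equally gives $358,790 per program.
Remainder $3,827,160 by headcount (total 749): Central Wellness 740,905.47 → $740,910; Meridian Transit 705,137.62 → $705,140; Redwood Literacy 756,234.55 → $756,230; Bellamy Advocacy 541,627.45 → $541,630; West Nutrition 373,007.58 → $373,010; Granite Workforce 710,247.32 → $710,250.
Rounding difference −$10 on remainder applied to Redwood Literacy.
Totals: Central Wellness $358,790 + $740,910 = $1,099,700; Meridian Transit $358,790 + $705,140 = $1,063,930; Redwood Literacy $358,790 + $756,220 = $1,115,010; Bellamy Advocacy $358,790 + $541,630 = $900,420; West Nutrition $358,790 + $373,010 = $731,800; Granite Workforce $358,790 + $710,250 = $1,069,040.

Central Wellness: $1,099,700 · Meridian Transit: $1,063,930 · Redwood Literacy: $1,115,010 · Bellamy Advocacy: $900,420 · West Nutrition: $731,800 · Granite Workforce: $1,069,040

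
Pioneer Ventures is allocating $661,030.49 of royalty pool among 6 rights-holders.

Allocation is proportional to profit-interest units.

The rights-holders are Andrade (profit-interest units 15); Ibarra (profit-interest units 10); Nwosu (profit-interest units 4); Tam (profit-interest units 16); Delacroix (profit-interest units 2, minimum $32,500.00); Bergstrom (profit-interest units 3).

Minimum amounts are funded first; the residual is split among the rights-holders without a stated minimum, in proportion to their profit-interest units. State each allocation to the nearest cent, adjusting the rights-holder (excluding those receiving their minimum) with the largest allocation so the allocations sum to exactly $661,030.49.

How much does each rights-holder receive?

Andrade: $196,415.78; Ibarra: $130,943.85; Nwosu: $52,377.54; Tam: $209,510.16; Delacroix: $32,500.00; Bergstrom: $39,283.16

Guaranteed amounts: Delacroix $32,500.00. Remaining pool $628,530.49.
Remaining pool split over remaining profit-interest units 48: Andrade 196,415.7781 → $196,415.78; Ibarra 130,943.8521 → $130,943.85; Nwosu 52,377.5408 → $52,377.54; Tam 209,510.1633 → $209,510.16; Bergstrom 39,283.1556 → $39,283.16.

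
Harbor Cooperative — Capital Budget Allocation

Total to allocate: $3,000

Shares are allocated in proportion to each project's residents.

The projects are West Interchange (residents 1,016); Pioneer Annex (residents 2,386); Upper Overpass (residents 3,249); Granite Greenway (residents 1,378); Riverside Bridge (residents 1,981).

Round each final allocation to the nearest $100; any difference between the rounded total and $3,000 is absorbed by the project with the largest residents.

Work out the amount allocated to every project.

West Interchange: $300 · Pioneer Annex: $700 · Upper Overpass: $1,000 · Granite Greenway: $400 · Riverside Bridge: $600

Sum of residents: 1,016 + 2,386 + 3,249 + 1,378 + 1,981 = 10,010.
Proportional shares: West Interchange 304.50; Pioneer Annex 715.08; Upper Overpass 973.73; Granite Greenway 412.99; Riverside Bridge 593.71.
Rounded to nearest $100: West Interchange $300; Pioneer Annex $700; Upper Overpass $1,000; Granite Greenway $400; Riverside Bridge $600. Sum = $3,000.
No rounding difference to absorb.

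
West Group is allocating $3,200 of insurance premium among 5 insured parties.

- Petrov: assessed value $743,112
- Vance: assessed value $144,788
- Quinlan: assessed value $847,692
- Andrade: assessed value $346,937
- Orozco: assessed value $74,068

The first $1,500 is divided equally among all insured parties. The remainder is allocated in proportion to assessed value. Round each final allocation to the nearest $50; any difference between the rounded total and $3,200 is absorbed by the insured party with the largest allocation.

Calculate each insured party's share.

Equal tier: $1,500 ÷ 5 = $300 apiece.
Remainder $1,700 by assessed value (total 2,156,597): Petrov 585.78 → $600; Vance 114.13 → $100; Quinlan 668.22 → $650; Andrade 273.48 → $250; Orozco 58.39 → $50.
Rounding difference +$50 on remainder applied to Quinlan.
Totals: Petrov $300 + $600 = $900; Vance $300 + $100 = $400; Quinlan $300 + $700 = $1,000; Andrade $300 + $250 = $550; Orozco $300 + $50 = $350.

Petrov: $900 · Vance: $400 · Quinlan: $1,000 · Andrade: $550 · Orozco: $350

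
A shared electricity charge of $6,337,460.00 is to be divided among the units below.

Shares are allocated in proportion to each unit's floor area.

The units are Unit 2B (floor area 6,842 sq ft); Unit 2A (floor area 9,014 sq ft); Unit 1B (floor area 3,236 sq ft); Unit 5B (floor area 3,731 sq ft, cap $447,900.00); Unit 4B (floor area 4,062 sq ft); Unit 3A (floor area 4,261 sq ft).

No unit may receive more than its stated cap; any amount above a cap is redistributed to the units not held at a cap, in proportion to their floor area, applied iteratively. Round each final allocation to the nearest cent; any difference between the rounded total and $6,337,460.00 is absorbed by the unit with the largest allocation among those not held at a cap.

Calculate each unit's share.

Unit 2B: $1,469,865.75 · Unit 2A: $1,936,476.16 · Unit 1B: $695,189.35 · Unit 5B: $447,900.00 · Unit 4B: $872,638.80 · Unit 3A: $915,389.94

Sum of floor area: 31,146.
Unconstrained shares: Unit 2B 1,392,182.0240; Unit 2A 1,834,131.6522; Unit 1B 658,447.9728; Unit 5B 759,168.5372; Unit 4B 826,519.0561; Unit 3A 867,010.7577.
Cap binds for Unit 5B ($447,900.00); residual $5,889,560.00 reallocated over remaining floor area 27,415.
Remaining shares: Unit 2B 1,469,865.7494 → $1,469,865.75; Unit 2A 1,936,476.1568 → $1,936,476.16; Unit 1B 695,189.3547 → $695,189.35; Unit 4B 872,638.8007 → $872,638.80; Unit 3A 915,389.9384 → $915,389.94.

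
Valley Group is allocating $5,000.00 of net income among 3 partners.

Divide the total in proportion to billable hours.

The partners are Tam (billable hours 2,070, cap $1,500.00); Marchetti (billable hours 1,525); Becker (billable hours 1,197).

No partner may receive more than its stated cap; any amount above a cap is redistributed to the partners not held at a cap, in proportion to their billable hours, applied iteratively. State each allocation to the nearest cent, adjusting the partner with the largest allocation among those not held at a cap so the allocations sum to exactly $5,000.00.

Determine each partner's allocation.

Tam: $1,500.00 | Marchetti: $1,960.87 | Becker: $1,539.13

Billable hours total: 4,792.
Unconstrained shares: Tam 2,159.8497; Marchetti 1,591.1937; Becker 1,248.9566.
Capped: Tam ($1,500.00); remaining pool $3,500.00 reallocated over remaining billable hours 2,722.
Shares after redistribution: Marchetti 1,960.8744 → $1,960.87; Becker 1,539.1256 → $1,539.13.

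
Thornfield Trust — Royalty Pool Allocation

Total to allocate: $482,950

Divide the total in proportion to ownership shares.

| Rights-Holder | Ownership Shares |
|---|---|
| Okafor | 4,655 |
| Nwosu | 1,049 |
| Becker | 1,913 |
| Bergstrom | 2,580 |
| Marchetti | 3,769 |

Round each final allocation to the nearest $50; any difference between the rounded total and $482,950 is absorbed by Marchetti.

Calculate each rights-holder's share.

Total ownership shares = 13,966.
Proportional shares: Okafor 4,655/13,966 × $482,950 = 160,971.81; Nwosu 1,049/13,966 × $482,950 = 36,274.85; Becker 1,913/13,966 × $482,950 = 66,152.32; Bergstrom 2,580/13,966 × $482,950 = 89,217.46; Marchetti 3,769/13,966 × $482,950 = 130,333.56.
Rounded to nearest $50: Okafor $160,950; Nwosu $36,250; Becker $66,150; Bergstrom $89,200; Marchetti $130,350. Sum = $482,900.
Difference $482,950 − $482,900 = +$50 applied to Marchetti: Marchetti becomes $130,400.

Okafor: $160,950 | Nwosu: $36,250 | Becker: $66,150 | Bergstrom: $89,200 | Marchetti: $130,400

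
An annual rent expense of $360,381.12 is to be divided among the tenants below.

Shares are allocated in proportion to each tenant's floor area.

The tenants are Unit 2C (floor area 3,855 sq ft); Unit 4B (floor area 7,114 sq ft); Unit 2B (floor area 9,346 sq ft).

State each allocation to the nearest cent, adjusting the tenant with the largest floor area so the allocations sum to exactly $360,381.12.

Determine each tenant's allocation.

Unit 2C: $68,386.38 · Unit 4B: $126,199.92 · Unit 2B: $165,794.82

Total floor area = 3,855 + 7,114 + 9,346 = 20,315.
Raw shares: Unit 2C 68,386.3755; Unit 4B 126,199.9157; Unit 2B 165,794.8288.
At nearest cent: Unit 2C $68,386.38; Unit 4B $126,199.92; Unit 2B $165,794.83. Sum = $360,381.13.
Difference $360,381.12 − $360,381.13 = −$0.01 applied to largest floor area (Unit 2B): Unit 2B becomes $165,794.82.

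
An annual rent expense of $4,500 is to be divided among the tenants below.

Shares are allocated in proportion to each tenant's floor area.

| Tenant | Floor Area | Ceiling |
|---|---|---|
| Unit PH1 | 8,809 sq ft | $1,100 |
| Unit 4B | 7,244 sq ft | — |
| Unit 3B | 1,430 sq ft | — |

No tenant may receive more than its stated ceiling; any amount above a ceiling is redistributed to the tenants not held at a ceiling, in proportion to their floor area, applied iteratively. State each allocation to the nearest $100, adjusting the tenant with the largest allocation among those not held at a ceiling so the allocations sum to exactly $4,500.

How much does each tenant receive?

Combined floor area = 17,483.
Proportional shares (ignoring caps): Unit PH1 2,267.37; Unit 4B 1,864.55; Unit 3B 368.07.
Capped: Unit PH1 ($1,100); balance $3,400 reallocated over remaining floor area 8,674.
Shares after redistribution: Unit 4B 2,839.47 → $2,800; Unit 3B 560.53 → $600.

Unit PH1: $1,100 | Unit 4B: $2,800 | Unit 3B: $600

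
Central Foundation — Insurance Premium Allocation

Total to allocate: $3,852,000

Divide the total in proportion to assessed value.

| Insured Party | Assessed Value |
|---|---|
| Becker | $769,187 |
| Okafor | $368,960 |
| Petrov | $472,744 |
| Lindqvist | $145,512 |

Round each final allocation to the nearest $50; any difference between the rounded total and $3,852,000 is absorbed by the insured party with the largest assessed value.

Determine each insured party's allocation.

Total assessed value = 769,187 + 368,960 + 472,744 + 145,512 = 1,756,403.
Raw shares: Becker 1,686,918.28; Okafor 809,173.02; Petrov 1,036,783.64; Lindqvist 319,125.07.
Rounded to nearest $50: Becker $1,686,900; Okafor $809,150; Petrov $1,036,800; Lindqvist $319,150. Sum = $3,852,000.
No rounding difference to absorb.

Becker: $1,686,900; Okafor: $809,150; Petrov: $1,036,800; Lindqvist: $319,150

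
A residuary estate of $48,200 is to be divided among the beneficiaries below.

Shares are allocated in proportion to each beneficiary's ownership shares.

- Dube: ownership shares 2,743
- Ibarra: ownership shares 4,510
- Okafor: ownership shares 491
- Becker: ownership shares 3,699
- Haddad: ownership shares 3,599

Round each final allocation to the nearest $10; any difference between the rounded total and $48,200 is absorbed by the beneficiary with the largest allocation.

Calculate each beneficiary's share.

Combined ownership shares = 15,042.
Pro-rata amounts: Dube 2,743/15,042 × $48,200 = 8,789.56; Ibarra 4,510/15,042 × $48,200 = 14,451.67; Okafor 491/15,042 × $48,200 = 1,573.34; Becker 3,699/15,042 × $48,200 = 11,852.93; Haddad 3,599/15,042 × $48,200 = 11,532.50.
Rounded to nearest $10: Dube $8,790; Ibarra $14,450; Okafor $1,570; Becker $11,850; Haddad $11,530. Sum = $48,190.
Difference $48,200 − $48,190 = +$10 applied to largest allocation (Ibarra): Ibarra becomes $14,460.

Dube: $8,790 | Ibarra: $14,460 | Okafor: $1,570 | Becker: $11,850 | Haddad: $11,530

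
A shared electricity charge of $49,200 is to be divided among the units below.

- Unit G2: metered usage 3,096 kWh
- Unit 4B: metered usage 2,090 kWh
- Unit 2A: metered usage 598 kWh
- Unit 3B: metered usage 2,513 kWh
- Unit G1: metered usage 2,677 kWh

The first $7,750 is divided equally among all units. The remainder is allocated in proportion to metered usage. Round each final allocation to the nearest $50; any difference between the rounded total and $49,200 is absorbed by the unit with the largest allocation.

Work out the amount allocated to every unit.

Unit G2: $13,250 | Unit 4B: $9,450 | Unit 2A: $3,800 | Unit 3B: $11,050 | Unit G1: $11,650

First tranche $7,750 split equally: $1,550 each.
Remainder $41,450 by metered usage (total 10,974): Unit G2 11,693.93 → $11,700; Unit 4B 7,894.16 → $7,900; Unit 2A 2,258.71 → $2,250; Unit 3B 9,491.88 → $9,500; Unit G1 10,111.32 → $10,100.
Totals: Unit G2 $1,550 + $11,700 = $13,250; Unit 4B $1,550 + $7,900 = $9,450; Unit 2A $1,550 + $2,250 = $3,800; Unit 3B $1,550 + $9,500 = $11,050; Unit G1 $1,550 + $10,100 = $11,650.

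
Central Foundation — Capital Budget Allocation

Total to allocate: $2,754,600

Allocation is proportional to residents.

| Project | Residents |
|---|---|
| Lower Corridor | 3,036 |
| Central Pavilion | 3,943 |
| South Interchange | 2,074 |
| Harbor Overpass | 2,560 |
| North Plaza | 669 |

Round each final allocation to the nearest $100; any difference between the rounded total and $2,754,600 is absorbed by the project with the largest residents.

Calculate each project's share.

Lower Corridor: $680,900; Central Pavilion: $884,300; South Interchange: $465,200; Harbor Overpass: $574,200; North Plaza: $150,000

Sum of residents: 3,036 + 3,943 + 2,074 + 2,560 + 669 = 12,282.
Proportional shares: Lower Corridor 680,912.36; Central Pavilion 884,333.81; South Interchange 465,155.54; Harbor Overpass 574,155.35; North Plaza 150,042.94.
At nearest $100: Lower Corridor $680,900; Central Pavilion $884,300; South Interchange $465,200; Harbor Overpass $574,200; North Plaza $150,000. Sum = $2,754,600.
Rounded total matches; no reconciliation needed.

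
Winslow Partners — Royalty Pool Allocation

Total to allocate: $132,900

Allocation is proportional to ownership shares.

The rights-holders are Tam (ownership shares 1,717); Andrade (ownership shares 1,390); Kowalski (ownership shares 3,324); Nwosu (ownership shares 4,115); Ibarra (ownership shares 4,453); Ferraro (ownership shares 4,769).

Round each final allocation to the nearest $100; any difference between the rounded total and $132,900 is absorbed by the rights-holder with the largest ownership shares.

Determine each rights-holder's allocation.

Combined ownership shares = 1,717 + 1,390 + 3,324 + 4,115 + 4,453 + 4,769 = 19,768.
Pro-rata amounts: Tam 11,543.37; Andrade 9,344.95; Kowalski 22,347.21; Nwosu 27,665.09; Ibarra 29,937.46; Ferraro 32,061.92.
Rounded to nearest $100: Tam $11,500; Andrade $9,300; Kowalski $22,300; Nwosu $27,700; Ibarra $29,900; Ferraro $32,100. Sum = $132,800.
Difference $132,900 − $132,800 = +$100 applied to largest ownership shares (Ferraro): Ferraro becomes $32,200.

Tam: $11,500 · Andrade: $9,300 · Kowalski: $22,300 · Nwosu: $27,700 · Ibarra: $29,900 · Ferraro: $32,200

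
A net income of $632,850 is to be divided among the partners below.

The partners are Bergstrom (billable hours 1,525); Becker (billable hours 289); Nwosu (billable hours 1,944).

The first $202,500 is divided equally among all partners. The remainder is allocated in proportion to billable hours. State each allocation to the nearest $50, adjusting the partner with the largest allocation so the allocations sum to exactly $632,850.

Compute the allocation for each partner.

First tranche $202,500 split equally: $67,500 each.
Remainder $430,350 by billable hours (total 3,758): Bergstrom 174,636.44 → $174,650; Becker 33,095.04 → $33,100; Nwosu 222,618.52 → $222,600.
Totals: Bergstrom $67,500 + $174,650 = $242,150; Becker $67,500 + $33,100 = $100,600; Nwosu $67,500 + $222,600 = $290,100.

Bergstrom: $242,150 · Becker: $100,600 · Nwosu: $290,100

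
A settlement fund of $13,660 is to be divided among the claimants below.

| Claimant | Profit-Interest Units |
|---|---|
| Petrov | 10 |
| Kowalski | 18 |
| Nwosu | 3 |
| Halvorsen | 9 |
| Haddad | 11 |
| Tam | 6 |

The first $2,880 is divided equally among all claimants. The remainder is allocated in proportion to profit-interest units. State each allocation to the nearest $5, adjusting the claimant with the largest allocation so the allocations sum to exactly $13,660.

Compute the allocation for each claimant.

Petrov: $2,370 · Kowalski: $3,890 · Nwosu: $1,045 · Halvorsen: $2,180 · Haddad: $2,560 · Tam: $1,615

Equal tier: $2,880 ÷ 6 = $480 apiece.
Remainder $10,780 by profit-interest units (total 57): Petrov 1,891.23 → $1,890; Kowalski 3,404.21 → $3,405; Nwosu 567.37 → $565; Halvorsen 1,702.11 → $1,700; Haddad 2,080.35 → $2,080; Tam 1,134.74 → $1,135.
Rounding difference +$5 on remainder applied to Kowalski.
Totals: Petrov $480 + $1,890 = $2,370; Kowalski $480 + $3,410 = $3,890; Nwosu $480 + $565 = $1,045; Halvorsen $480 + $1,700 = $2,180; Haddad $480 + $2,080 = $2,560; Tam $480 + $1,135 = $1,615.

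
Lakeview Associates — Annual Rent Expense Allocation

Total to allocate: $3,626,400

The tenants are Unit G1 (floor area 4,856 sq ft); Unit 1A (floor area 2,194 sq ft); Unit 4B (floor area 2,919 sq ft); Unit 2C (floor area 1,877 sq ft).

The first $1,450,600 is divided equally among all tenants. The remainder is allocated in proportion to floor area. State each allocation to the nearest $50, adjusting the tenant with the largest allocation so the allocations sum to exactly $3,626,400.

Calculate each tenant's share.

Unit G1: $1,254,550; Unit 1A: $765,650; Unit 4B: $898,800; Unit 2C: $707,400

First tranche $1,450,600 split equally: $362,650 each.
Remainder $2,175,800 by floor area (total 11,846): Unit G1 891,920.04 → $891,900; Unit 1A 402,980.35 → $403,000; Unit 4B 536,143.86 → $536,150; Unit 2C 344,755.75 → $344,750.
Totals: Unit G1 $362,650 + $891,900 = $1,254,550; Unit 1A $362,650 + $403,000 = $765,650; Unit 4B $362,650 + $536,150 = $898,800; Unit 2C $362,650 + $344,750 = $707,400.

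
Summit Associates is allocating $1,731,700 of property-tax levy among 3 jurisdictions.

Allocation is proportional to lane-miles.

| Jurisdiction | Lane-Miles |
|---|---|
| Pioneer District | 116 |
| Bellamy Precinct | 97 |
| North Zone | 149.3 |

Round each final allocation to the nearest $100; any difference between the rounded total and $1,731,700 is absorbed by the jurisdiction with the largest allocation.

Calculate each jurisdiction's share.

Total lane-miles = 362.3.
Proportional shares: Pioneer District 116/362.3 × $1,731,700 = 554,449.90; Bellamy Precinct 97/362.3 × $1,731,700 = 463,634.83; North Zone 149.3/362.3 × $1,731,700 = 713,615.26.
At nearest $100: Pioneer District $554,400; Bellamy Precinct $463,600; North Zone $713,600. Sum = $1,731,600.
Difference $1,731,700 − $1,731,600 = +$100 applied to largest allocation (North Zone): North Zone becomes $713,700.

Pioneer District: $554,400 | Bellamy Precinct: $463,600 | North Zone: $713,700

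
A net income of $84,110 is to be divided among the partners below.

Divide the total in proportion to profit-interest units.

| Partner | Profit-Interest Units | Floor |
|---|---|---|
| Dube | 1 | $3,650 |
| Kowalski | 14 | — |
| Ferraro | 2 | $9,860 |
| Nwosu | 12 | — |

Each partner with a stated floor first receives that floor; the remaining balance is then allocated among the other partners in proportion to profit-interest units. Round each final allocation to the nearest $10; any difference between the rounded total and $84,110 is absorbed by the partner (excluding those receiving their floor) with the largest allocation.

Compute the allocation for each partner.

Guaranteed amounts: Dube $3,650; Ferraro $9,860. Residual $70,600.
Residual split over remaining profit-interest units 26: Kowalski 38,015.38 → $38,020; Nwosu 32,584.62 → $32,580.

Dube: $3,650; Kowalski: $38,020; Ferraro: $9,860; Nwosu: $32,580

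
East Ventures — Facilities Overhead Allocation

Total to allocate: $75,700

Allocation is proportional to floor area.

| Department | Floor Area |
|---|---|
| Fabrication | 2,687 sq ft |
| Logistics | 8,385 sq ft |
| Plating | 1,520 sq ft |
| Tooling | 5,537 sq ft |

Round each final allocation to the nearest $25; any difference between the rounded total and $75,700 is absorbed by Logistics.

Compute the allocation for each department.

Total floor area = 18,129.
Raw shares: Fabrication 2,687/18,129 × $75,700 = 11,219.92; Logistics 8,385/18,129 × $75,700 = 35,012.66; Plating 1,520/18,129 × $75,700 = 6,346.96; Tooling 5,537/18,129 × $75,700 = 23,120.46.
At nearest $25: Fabrication $11,225; Logistics $35,025; Plating $6,350; Tooling $23,125. Sum = $75,725.
Difference $75,700 − $75,725 = −$25 applied to Logistics: Logistics becomes $35,000.

Fabrication: $11,225 | Logistics: $35,000 | Plating: $6,350 | Tooling: $23,125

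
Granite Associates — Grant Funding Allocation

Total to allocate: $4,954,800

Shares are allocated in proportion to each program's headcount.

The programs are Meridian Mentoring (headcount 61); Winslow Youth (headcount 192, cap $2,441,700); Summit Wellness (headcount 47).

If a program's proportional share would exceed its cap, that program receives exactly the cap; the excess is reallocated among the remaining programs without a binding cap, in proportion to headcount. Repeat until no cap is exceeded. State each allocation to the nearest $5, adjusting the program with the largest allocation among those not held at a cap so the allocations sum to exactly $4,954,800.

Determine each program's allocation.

Meridian Mentoring: $1,419,435 | Winslow Youth: $2,441,700 | Summit Wellness: $1,093,665

Headcount total: 300.
Proportional shares (ignoring caps): Meridian Mentoring 1,007,476.00; Winslow Youth 3,171,072.00; Summit Wellness 776,252.00.
Cap binds for Winslow Youth ($2,441,700); balance $2,513,100 reallocated over remaining headcount 108.
Redistributed shares: Meridian Mentoring 1,419,436.11 → $1,419,435; Summit Wellness 1,093,663.89 → $1,093,665.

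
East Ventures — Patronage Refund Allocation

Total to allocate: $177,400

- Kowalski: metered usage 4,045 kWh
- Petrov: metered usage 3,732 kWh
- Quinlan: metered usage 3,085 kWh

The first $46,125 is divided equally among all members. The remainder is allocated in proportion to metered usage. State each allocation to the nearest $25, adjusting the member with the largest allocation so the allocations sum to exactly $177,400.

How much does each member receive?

$46,125 shared equally gives $15,375 per member.
Remainder $131,275 by metered usage (total 10,862): Kowalski 48,886.70 → $48,875; Petrov 45,103.88 → $45,100; Quinlan 37,284.42 → $37,275.
Rounding difference +$25 on remainder applied to Kowalski.
Totals: Kowalski $15,375 + $48,900 = $64,275; Petrov $15,375 + $45,100 = $60,475; Quinlan $15,375 + $37,275 = $52,650.

Kowalski: $64,275 · Petrov: $60,475 · Quinlan: $52,650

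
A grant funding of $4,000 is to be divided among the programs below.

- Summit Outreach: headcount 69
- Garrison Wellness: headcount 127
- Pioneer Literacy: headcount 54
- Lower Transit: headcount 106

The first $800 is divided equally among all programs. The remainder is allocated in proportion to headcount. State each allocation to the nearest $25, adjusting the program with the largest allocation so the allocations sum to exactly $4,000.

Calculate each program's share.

Equal tier: $800 ÷ 4 = $200 apiece.
Remainder $3,200 by headcount (total 356): Summit Outreach 620.22 → $625; Garrison Wellness 1,141.57 → $1,150; Pioneer Literacy 485.39 → $475; Lower Transit 952.81 → $950.
Totals: Summit Outreach $200 + $625 = $825; Garrison Wellness $200 + $1,150 = $1,350; Pioneer Literacy $200 + $475 = $675; Lower Transit $200 + $950 = $1,150.

Summit Outreach: $825 · Garrison Wellness: $1,350 · Pioneer Literacy: $675 · Lower Transit: $1,150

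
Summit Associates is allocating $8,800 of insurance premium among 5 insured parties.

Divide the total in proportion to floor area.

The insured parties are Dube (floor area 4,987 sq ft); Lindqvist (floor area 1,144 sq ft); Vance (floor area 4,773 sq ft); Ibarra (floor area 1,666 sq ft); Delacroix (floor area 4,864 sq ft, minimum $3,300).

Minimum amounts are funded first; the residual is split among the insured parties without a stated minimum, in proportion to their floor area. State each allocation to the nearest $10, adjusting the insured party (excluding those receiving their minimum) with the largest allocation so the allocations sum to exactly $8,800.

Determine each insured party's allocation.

Fund the minimums — Delacroix $3,300. Residual $5,500.
Residual split over remaining floor area 12,570: Dube 2,182.06 → $2,180; Lindqvist 500.56 → $500; Vance 2,088.42 → $2,090; Ibarra 728.96 → $730.

Dube: $2,180 | Lindqvist: $500 | Vance: $2,090 | Ibarra: $730 | Delacroix: $3,300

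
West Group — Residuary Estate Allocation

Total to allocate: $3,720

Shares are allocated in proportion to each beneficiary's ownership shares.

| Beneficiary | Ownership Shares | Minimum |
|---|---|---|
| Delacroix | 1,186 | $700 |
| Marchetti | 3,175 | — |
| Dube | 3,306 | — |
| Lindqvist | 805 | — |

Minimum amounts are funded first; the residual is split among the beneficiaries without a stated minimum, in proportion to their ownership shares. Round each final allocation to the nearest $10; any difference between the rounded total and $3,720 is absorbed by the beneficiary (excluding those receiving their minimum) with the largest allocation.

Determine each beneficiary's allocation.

Delacroix: $700 | Marchetti: $1,320 | Dube: $1,370 | Lindqvist: $330

Guaranteed amounts: Delacroix $700. Balance $3,020.
Balance split over remaining ownership shares 7,286: Marchetti 1,316.02 → $1,320; Dube 1,370.32 → $1,370; Lindqvist 333.67 → $330.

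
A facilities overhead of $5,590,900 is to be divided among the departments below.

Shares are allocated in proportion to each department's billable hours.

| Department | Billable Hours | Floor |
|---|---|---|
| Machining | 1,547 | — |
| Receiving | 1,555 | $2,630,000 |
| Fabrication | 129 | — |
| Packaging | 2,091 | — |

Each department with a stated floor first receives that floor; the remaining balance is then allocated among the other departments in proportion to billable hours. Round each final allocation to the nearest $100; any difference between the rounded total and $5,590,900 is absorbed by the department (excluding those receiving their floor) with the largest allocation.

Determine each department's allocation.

Machining: $1,216,000 | Receiving: $2,630,000 | Fabrication: $101,400 | Packaging: $1,643,500

Minimums first: Receiving $2,630,000. Remaining pool $2,960,900.
Remaining pool split over remaining billable hours 3,767: Machining 1,215,957.61 → $1,216,000; Fabrication 101,395.30 → $101,400; Packaging 1,643,547.09 → $1,643,500.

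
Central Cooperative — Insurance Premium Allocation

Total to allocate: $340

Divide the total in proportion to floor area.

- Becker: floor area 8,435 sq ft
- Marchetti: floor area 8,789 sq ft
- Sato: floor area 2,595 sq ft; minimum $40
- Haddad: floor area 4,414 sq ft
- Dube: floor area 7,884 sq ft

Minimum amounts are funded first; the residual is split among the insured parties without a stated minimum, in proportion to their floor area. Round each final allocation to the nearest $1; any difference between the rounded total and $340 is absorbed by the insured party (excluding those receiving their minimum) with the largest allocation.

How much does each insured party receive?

Becker: $86 | Marchetti: $89 | Sato: $40 | Haddad: $45 | Dube: $80

Fund the minimums — Sato $40. Residual $300.
Residual split over remaining floor area 29,522: Becker 85.72 → $86; Marchetti 89.31 → $89; Haddad 44.85 → $45; Dube 80.12 → $80.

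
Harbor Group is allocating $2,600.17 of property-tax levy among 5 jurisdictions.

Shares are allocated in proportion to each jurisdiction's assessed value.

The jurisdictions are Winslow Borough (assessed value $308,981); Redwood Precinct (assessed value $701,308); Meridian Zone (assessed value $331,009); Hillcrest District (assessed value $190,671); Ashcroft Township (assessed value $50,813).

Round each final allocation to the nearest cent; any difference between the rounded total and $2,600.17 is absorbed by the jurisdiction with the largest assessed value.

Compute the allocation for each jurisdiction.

Winslow Borough: $507.59 | Redwood Precinct: $1,152.10 | Meridian Zone: $543.78 | Hillcrest District: $313.23 | Ashcroft Township: $83.47

Combined assessed value = 308,981 + 701,308 + 331,009 + 190,671 + 50,813 = 1,582,782.
Unrounded shares: Winslow Borough 507.5892; Redwood Precinct 1,152.0980; Meridian Zone 543.7765; Hillcrest District 313.2314; Ashcroft Township 83.4748.
At nearest cent: Winslow Borough $507.59; Redwood Precinct $1,152.10; Meridian Zone $543.78; Hillcrest District $313.23; Ashcroft Township $83.47. Sum = $2,600.17.
Rounded total matches; no reconciliation needed.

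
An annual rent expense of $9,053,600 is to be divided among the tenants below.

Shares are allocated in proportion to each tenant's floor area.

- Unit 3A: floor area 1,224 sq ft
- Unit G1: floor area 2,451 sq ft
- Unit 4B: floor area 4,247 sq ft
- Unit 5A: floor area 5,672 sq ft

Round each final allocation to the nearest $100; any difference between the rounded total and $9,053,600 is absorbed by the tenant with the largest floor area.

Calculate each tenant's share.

Combined floor area = 1,224 + 2,451 + 4,247 + 5,672 = 13,594.
Raw shares: Unit 3A 815,183.64; Unit G1 1,632,365.28; Unit 4B 2,828,500.75; Unit 5A 3,777,550.33.
At nearest $100: Unit 3A $815,200; Unit G1 $1,632,400; Unit 4B $2,828,500; Unit 5A $3,777,600. Sum = $9,053,700.
Difference $9,053,600 − $9,053,700 = −$100 applied to largest floor area (Unit 5A): Unit 5A becomes $3,777,500.

Unit 3A: $815,200 · Unit G1: $1,632,400 · Unit 4B: $2,828,500 · Unit 5A: $3,777,500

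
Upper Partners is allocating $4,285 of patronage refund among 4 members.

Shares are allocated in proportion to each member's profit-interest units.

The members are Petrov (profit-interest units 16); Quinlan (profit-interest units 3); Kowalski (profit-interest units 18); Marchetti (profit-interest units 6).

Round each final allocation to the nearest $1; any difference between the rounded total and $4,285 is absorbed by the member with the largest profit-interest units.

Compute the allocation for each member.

Petrov: $1,594; Quinlan: $299; Kowalski: $1,794; Marchetti: $598

Sum of profit-interest units: 16 + 3 + 18 + 6 = 43.
Raw shares: Petrov 1,594.42; Quinlan 298.95; Kowalski 1,793.72; Marchetti 597.91.
After rounding ($1): Petrov $1,594; Quinlan $299; Kowalski $1,794; Marchetti $598. Sum = $4,285.
Rounded total matches; no reconciliation needed.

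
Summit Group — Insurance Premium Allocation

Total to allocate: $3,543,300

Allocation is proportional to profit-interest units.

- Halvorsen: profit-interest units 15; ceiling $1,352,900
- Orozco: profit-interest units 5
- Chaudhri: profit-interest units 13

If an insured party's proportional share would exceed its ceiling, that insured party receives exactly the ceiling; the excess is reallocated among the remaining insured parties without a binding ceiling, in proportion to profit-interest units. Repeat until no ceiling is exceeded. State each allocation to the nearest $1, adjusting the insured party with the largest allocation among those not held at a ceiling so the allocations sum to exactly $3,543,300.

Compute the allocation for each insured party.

Halvorsen: $1,352,900 · Orozco: $608,444 · Chaudhri: $1,581,956

Sum of profit-interest units: 33.
Pro-rata shares before constraints: Halvorsen 1,610,590.91; Orozco 536,863.64; Chaudhri 1,395,845.45.
Cap binds for Halvorsen ($1,352,900); residual $2,190,400 reallocated over remaining profit-interest units 18.
Shares after redistribution: Orozco 608,444.44 → $608,444; Chaudhri 1,581,955.56 → $1,581,956.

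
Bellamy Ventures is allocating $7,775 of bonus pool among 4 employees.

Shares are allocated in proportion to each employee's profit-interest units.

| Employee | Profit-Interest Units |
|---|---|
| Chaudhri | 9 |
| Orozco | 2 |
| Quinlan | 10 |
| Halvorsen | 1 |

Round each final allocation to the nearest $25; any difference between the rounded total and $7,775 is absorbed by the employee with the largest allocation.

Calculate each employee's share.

Chaudhri: $3,175 | Orozco: $700 | Quinlan: $3,550 | Halvorsen: $350

Combined profit-interest units = 22.
Proportional shares: Chaudhri 9/22 × $7,775 = 3,180.68; Orozco 2/22 × $7,775 = 706.82; Quinlan 10/22 × $7,775 = 3,534.09; Halvorsen 1/22 × $7,775 = 353.41.
After rounding ($25): Chaudhri $3,175; Orozco $700; Quinlan $3,525; Halvorsen $350. Sum = $7,750.
Difference $7,775 − $7,750 = +$25 applied to largest allocation (Quinlan): Quinlan becomes $3,550.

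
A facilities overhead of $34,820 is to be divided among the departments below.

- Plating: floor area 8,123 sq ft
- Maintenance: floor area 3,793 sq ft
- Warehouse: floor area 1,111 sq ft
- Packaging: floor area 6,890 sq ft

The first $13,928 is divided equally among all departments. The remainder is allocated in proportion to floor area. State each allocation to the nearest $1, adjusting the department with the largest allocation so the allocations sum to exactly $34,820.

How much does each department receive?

Equal tier: $13,928 ÷ 4 = $3,482 apiece.
Remainder $20,892 by floor area (total 19,917): Plating 8,520.65 → $8,521; Maintenance 3,978.68 → $3,979; Warehouse 1,165.39 → $1,165; Packaging 7,227.29 → $7,227.
Totals: Plating $3,482 + $8,521 = $12,003; Maintenance $3,482 + $3,979 = $7,461; Warehouse $3,482 + $1,165 = $4,647; Packaging $3,482 + $7,227 = $10,709.

Plating: $12,003 · Maintenance: $7,461 · Warehouse: $4,647 · Packaging: $10,709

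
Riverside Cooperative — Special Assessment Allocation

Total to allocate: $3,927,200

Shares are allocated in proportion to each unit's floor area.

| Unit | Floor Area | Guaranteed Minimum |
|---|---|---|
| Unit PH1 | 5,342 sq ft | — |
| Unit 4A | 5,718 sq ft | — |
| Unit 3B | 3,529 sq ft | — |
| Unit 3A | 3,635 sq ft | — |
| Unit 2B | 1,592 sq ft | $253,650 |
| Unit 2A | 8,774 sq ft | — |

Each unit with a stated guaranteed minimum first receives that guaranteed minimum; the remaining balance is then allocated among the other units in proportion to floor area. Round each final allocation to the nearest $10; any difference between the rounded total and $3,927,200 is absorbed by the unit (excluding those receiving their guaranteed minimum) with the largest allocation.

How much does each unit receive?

Fund the minimums — Unit 2B $253,650. Balance $3,673,550.
Balance split over remaining floor area 26,998: Unit PH1 726,872.51 → $726,870; Unit 4A 778,033.89 → $778,030; Unit 3B 480,182.16 → $480,180; Unit 3A 494,605.31 → $494,610; Unit 2A 1,193,856.13 → $1,193,860.

Unit PH1: $726,870 · Unit 4A: $778,030 · Unit 3B: $480,180 · Unit 3A: $494,610 · Unit 2B: $253,650 · Unit 2A: $1,193,860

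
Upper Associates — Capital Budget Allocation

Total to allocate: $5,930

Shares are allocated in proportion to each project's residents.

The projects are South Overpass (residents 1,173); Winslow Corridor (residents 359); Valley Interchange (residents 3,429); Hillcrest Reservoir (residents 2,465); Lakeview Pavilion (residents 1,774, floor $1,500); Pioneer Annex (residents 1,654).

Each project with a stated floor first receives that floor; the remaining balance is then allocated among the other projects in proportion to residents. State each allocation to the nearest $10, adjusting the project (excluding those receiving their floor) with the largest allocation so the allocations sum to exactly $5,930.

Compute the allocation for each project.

Minimums first: Lakeview Pavilion $1,500. Residual $4,430.
Residual split over remaining residents 9,080: South Overpass 572.29 → $570; Winslow Corridor 175.15 → $180; Valley Interchange 1,672.96 → $1,670; Hillcrest Reservoir 1,202.64 → $1,200; Pioneer Annex 806.96 → $810.

South Overpass: $570 | Winslow Corridor: $180 | Valley Interchange: $1,670 | Hillcrest Reservoir: $1,200 | Lakeview Pavilion: $1,500 | Pioneer Annex: $810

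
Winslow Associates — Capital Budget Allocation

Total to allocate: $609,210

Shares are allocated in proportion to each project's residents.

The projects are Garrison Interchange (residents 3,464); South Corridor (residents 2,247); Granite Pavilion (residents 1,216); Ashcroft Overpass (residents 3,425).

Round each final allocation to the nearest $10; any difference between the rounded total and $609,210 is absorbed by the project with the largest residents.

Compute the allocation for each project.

Total residents = 10,352.
Unrounded shares: Garrison Interchange 3,464/10,352 × $609,210 = 203,854.66; South Corridor 2,247/10,352 × $609,210 = 132,234.82; Granite Pavilion 1,216/10,352 × $609,210 = 71,560.99; Ashcroft Overpass 3,425/10,352 × $609,210 = 201,559.53.
After rounding ($10): Garrison Interchange $203,850; South Corridor $132,230; Granite Pavilion $71,560; Ashcroft Overpass $201,560. Sum = $609,200.
Difference $609,210 − $609,200 = +$10 applied to largest residents (Garrison Interchange): Garrison Interchange becomes $203,860.

Garrison Interchange: $203,860; South Corridor: $132,230; Granite Pavilion: $71,560; Ashcroft Overpass: $201,560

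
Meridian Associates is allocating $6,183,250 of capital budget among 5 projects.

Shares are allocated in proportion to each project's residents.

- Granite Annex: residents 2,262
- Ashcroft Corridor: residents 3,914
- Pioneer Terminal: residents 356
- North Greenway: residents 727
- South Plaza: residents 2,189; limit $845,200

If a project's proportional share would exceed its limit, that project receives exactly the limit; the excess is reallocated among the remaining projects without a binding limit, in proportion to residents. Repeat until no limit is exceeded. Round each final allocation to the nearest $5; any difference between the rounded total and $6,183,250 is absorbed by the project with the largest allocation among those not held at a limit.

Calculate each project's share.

Residents total: 9,448.
Pro-rata shares before constraints: Granite Annex 1,480,367.43; Ashcroft Corridor 2,561,519.95; Pioneer Terminal 232,984.44; North Greenway 475,785.64; South Plaza 1,432,592.53.
Held at cap: South Plaza ($845,200); residual $5,338,050 reallocated over remaining residents 7,259.
Redistributed shares: Granite Annex 1,663,406.68 → $1,663,405; Ashcroft Corridor 2,878,237.73 → $2,878,240; Pioneer Terminal 261,791.68 → $261,790; North Greenway 534,613.91 → $534,615.

Granite Annex: $1,663,405 | Ashcroft Corridor: $2,878,240 | Pioneer Terminal: $261,790 | North Greenway: $534,615 | South Plaza: $845,200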